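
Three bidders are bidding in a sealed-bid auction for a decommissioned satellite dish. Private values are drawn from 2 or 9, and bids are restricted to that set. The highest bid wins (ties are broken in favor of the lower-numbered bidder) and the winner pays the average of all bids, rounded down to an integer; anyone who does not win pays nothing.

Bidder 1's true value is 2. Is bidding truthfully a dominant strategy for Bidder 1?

Check each profile of the others' bids and compare truth against every alternative bid.
Others bid (9, 9): truth gives 0, best alternative gives -7.
Others bid (2, 9): truth gives 0, best alternative gives -4.
Others bid (9, 2): truth gives 0, best alternative gives -4.
Others bid (2, 2): truth gives 0, best alternative gives -2.
In every case the truthful bid is at least as good as any alternative, so it is a dominant strategy.

Yes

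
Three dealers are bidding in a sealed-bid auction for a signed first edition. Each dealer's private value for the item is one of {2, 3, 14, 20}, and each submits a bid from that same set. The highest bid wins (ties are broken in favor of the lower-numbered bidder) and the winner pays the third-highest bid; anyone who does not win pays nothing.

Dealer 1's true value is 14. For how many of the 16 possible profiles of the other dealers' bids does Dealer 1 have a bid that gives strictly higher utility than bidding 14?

4

Others bid (2, 20): truth gives 0; bid 20 gives 12 > 0. Violating.
Others bid (3, 20): truth gives 0; bid 20 gives 11 > 0. Violating.
Others bid (20, 2): truth gives 0; bid 20 gives 12 > 0. Violating.
Others bid (20, 3): truth gives 0; bid 20 gives 11 > 0. Violating.
Others bid (2, 2): truth gives 12; no alternative beats it.
Others bid (2, 3): truth gives 12; no alternative beats it.
(Checking all 16 profiles: 4 have a profitable deviation, 12 do not.)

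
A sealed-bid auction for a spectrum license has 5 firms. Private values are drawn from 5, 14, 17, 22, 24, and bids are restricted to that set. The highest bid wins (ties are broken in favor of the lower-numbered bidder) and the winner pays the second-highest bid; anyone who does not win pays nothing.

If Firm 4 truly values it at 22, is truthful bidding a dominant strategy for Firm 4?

Check each profile of the others' bids and compare truth against every alternative bid.
Others bid (5, 5, 5, 5): truth gives 17, best alternative gives 17.
Others bid (5, 5, 5, 14): truth gives 8, best alternative gives 8.
Others bid (5, 5, 14, 5): truth gives 8, best alternative gives 8.
Others bid (5, 5, 14, 14): truth gives 8, best alternative gives 8.
Others bid (5, 14, 5, 5): truth gives 8, best alternative gives 8.
Others bid (5, 14, 5, 14): truth gives 8, best alternative gives 8.
(Remaining 619 profiles checked similarly; truth is weakly best in each.)
In every case the truthful bid is at least as good as any alternative, so it is a dominant strategy.

Yes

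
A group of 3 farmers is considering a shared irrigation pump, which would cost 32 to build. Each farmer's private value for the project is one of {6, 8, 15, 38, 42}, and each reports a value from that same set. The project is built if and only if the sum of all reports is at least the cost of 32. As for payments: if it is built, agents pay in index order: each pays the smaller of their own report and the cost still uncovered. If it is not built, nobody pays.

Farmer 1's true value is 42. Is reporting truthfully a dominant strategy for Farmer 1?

Consider the case where Farmer 2 reports 6 and Farmer 3 reports 15.
Truthful report 42: project built, pays 32, utility 42 - 32 = 10.
Report 15 instead: project built, pays 15, utility 42 - 15 = 27.
Since 27 > 10, reporting 15 is strictly better here, so truthful reporting is not dominant.

No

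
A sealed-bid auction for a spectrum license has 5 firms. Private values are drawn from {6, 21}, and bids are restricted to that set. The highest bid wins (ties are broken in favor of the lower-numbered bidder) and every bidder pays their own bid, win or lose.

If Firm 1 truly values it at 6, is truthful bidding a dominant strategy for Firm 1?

Yes

Check each profile of the others' bids and compare truth against every alternative bid.
Others bid (6, 6, 6, 6): truth gives 0, best alternative gives -15.
Others bid (6, 6, 6, 21): truth gives -6, best alternative gives -15.
Others bid (6, 6, 21, 6): truth gives -6, best alternative gives -15.
Others bid (6, 6, 21, 21): truth gives -6, best alternative gives -15.
Others bid (6, 21, 6, 6): truth gives -6, best alternative gives -15.
Others bid (6, 21, 6, 21): truth gives -6, best alternative gives -15.
(Remaining 10 profiles checked similarly; truth is weakly best in each.)
In every case the truthful bid is at least as good as any alternative, so it is a dominant strategy.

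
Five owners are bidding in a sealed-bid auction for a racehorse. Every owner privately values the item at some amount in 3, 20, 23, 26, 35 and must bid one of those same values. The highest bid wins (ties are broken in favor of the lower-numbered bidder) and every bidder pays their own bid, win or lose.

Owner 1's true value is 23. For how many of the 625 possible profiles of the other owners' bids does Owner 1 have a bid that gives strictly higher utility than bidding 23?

560

Others bid (3, 3, 3, 3): truth gives 0; bid 3 gives 20 > 0. Violating.
Others bid (3, 3, 3, 20): truth gives 0; bid 20 gives 3 > 0. Violating.
Others bid (3, 3, 3, 26): truth gives -23; bid 3 gives -3 > -23. Violating.
Others bid (3, 3, 3, 35): truth gives -23; bid 3 gives -3 > -23. Violating.
Others bid (3, 3, 3, 23): truth gives 0; no alternative beats it.
Others bid (3, 3, 20, 23): truth gives 0; no alternative beats it.
(Checking all 625 profiles: 560 have a profitable deviation, 65 do not.)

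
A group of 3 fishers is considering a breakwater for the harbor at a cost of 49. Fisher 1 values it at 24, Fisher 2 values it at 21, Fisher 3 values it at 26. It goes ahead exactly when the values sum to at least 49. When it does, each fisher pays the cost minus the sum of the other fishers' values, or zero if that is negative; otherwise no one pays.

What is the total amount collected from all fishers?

Total value 71 ≥ cost 49, so it is built.
Fisher 1: others sum to 47; max(0, 49 - 47) = 2.
Fisher 2: others sum to 50; max(0, 49 - 50) = 0.
Fisher 3: others sum to 45; max(0, 49 - 45) = 4.
Total collected = 2 + 0 + 4 = 6.

6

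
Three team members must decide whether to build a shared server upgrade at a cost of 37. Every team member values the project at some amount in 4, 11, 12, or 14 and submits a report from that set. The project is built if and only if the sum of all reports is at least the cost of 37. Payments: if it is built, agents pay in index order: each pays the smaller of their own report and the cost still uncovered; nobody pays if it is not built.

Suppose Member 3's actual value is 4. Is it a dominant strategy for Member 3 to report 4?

Yes

Check each profile of the others' reports and compare truth against every alternative report.
Others report (12, 14): truth gives 0, best alternative gives -7.
Others report (14, 12): truth gives 0, best alternative gives -7.
Others report (14, 14): truth gives 0, best alternative gives -5.
Others report (4, 4): truth gives 0, best alternative gives 0.
Others report (4, 11): truth gives 0, best alternative gives 0.
Others report (4, 12): truth gives 0, best alternative gives 0.
(Remaining 10 profiles checked similarly; truth is weakly best in each.)
In every case the truthful report is at least as good as any alternative, so it is a dominant strategy.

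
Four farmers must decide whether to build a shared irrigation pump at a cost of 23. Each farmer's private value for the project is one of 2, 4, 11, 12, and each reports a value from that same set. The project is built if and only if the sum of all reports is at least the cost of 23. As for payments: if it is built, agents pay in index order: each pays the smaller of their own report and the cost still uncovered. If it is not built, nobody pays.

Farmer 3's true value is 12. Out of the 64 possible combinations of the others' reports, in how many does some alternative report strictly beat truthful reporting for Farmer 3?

29

Others report (2, 2, 11): truth gives 0; report 11 gives 1 > 0. Violating.
Others report (2, 2, 12): truth gives 0; report 11 gives 1 > 0. Violating.
Others report (2, 4, 11): truth gives 0; report 11 gives 1 > 0. Violating.
Others report (2, 4, 12): truth gives 0; report 11 gives 1 > 0. Violating.
Others report (2, 2, 2): truth gives 0; no alternative beats it.
Others report (2, 2, 4): truth gives 0; no alternative beats it.
(Checking all 64 profiles: 29 have a profitable deviation, 35 do not.)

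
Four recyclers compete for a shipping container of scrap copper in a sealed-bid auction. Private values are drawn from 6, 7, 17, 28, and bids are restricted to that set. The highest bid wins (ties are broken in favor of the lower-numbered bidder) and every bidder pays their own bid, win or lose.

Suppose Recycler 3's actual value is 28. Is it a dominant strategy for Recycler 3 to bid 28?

Consider the case where Recycler 1 bids 6, Recycler 2 bids 6 and Recycler 4 bids 6.
Truthful bid 28: wins, pays 28, utility 28 - 28 = 0.
Bid 7 instead: wins, pays 7, utility 28 - 7 = 21.
Since 21 > 0, bidding 7 is strictly better here, so truthful bidding is not dominant.

No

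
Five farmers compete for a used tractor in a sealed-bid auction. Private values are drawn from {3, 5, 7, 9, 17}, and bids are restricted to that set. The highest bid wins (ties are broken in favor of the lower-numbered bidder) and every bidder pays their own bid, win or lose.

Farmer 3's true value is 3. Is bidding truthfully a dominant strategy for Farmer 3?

No

Consider the case where Farmer 1 bids 3, Farmer 2 bids 3, Farmer 4 bids 3 and Farmer 5 bids 3.
Truthful bid 3: loses but pays 3, utility -3.
Bid 5 instead: wins, pays 5, utility 3 - 5 = -2.
Since -2 > -3, bidding 5 is strictly better here, so truthful bidding is not dominant.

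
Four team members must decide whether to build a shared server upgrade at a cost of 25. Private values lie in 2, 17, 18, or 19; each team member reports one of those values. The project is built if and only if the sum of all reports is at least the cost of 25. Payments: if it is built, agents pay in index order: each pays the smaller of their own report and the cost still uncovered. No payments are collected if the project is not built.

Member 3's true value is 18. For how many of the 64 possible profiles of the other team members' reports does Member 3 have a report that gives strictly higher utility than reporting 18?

23

Others report (2, 2, 17): truth gives 0; report 17 gives 1 > 0. Violating.
Others report (2, 2, 18): truth gives 0; report 17 gives 1 > 0. Violating.
Others report (2, 2, 19): truth gives 0; report 2 gives 16 > 0. Violating.
Others report (2, 17, 17): truth gives 12; report 2 gives 16 > 12. Violating.
Others report (2, 2, 2): truth gives 0; no alternative beats it.
Others report (2, 17, 2): truth gives 12; no alternative beats it.
(Checking all 64 profiles: 23 have a profitable deviation, 41 do not.)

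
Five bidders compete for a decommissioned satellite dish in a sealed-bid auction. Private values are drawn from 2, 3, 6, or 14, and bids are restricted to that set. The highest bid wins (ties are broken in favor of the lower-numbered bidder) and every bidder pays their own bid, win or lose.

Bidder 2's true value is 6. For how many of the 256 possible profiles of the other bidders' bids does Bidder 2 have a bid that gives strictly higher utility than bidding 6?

210

Others bid (2, 2, 2, 2): truth gives 0; bid 3 gives 3 > 0. Violating.
Others bid (2, 2, 2, 3): truth gives 0; bid 3 gives 3 > 0. Violating.
Others bid (2, 2, 2, 14): truth gives -6; bid 2 gives -2 > -6. Violating.
Others bid (2, 2, 3, 2): truth gives 0; bid 3 gives 3 > 0. Violating.
Others bid (2, 2, 2, 6): truth gives 0; no alternative beats it.
Others bid (2, 2, 3, 6): truth gives 0; no alternative beats it.
(Checking all 256 profiles: 210 have a profitable deviation, 46 do not.)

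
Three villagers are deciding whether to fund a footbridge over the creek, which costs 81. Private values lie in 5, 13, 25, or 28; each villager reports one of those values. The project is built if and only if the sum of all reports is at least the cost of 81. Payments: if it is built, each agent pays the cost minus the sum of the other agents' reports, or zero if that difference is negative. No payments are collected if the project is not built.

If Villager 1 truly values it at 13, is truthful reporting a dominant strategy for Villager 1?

Check each profile of the others' reports and compare truth against every alternative report.
Others report (5, 5): truth gives 0, best alternative gives 0.
Others report (5, 13): truth gives 0, best alternative gives 0.
Others report (5, 25): truth gives 0, best alternative gives 0.
Others report (5, 28): truth gives 0, best alternative gives 0.
Others report (13, 5): truth gives 0, best alternative gives 0.
Others report (13, 13): truth gives 0, best alternative gives 0.
(Remaining 10 profiles checked similarly; truth is weakly best in each.)
In every case the truthful report is at least as good as any alternative, so it is a dominant strategy.

Yes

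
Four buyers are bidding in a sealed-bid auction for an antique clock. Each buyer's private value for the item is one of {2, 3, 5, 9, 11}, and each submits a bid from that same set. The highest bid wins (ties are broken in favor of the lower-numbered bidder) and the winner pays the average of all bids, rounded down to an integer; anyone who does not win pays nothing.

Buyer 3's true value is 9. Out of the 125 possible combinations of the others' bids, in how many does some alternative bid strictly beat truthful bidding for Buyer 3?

52

Others bid (2, 2, 2): truth gives 6; bid 3 gives 7 > 6. Violating.
Others bid (2, 2, 3): truth gives 5; bid 3 gives 7 > 5. Violating.
Others bid (2, 2, 5): truth gives 5; bid 5 gives 6 > 5. Violating.
Others bid (2, 2, 11): truth gives 0; bid 11 gives 3 > 0. Violating.
Others bid (2, 2, 9): truth gives 4; no alternative beats it.
Others bid (2, 3, 9): truth gives 4; no alternative beats it.
(Checking all 125 profiles: 52 have a profitable deviation, 73 do not.)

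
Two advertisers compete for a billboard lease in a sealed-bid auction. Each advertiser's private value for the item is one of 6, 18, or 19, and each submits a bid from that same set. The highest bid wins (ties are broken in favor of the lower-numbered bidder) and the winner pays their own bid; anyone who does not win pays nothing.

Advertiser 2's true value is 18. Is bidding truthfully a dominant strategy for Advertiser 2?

Yes

Check each profile of the others' bids and compare truth against every alternative bid.
Others bid (6): truth gives 0, best alternative gives 0.
Others bid (18): truth gives 0, best alternative gives 0.
Others bid (19): truth gives 0, best alternative gives 0.
In every case the truthful bid is at least as good as any alternative, so it is a dominant strategy.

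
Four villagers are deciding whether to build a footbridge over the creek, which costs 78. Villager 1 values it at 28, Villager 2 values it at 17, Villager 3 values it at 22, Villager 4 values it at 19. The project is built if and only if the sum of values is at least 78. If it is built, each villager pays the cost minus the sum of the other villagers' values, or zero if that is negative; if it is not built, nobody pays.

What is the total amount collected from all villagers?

54

Total value 86 ≥ cost 78, so it is built.
Villager 1: others sum to 58; max(0, 78 - 58) = 20.
Villager 2: others sum to 69; max(0, 78 - 69) = 9.
Villager 3: others sum to 64; max(0, 78 - 64) = 14.
Villager 4: others sum to 67; max(0, 78 - 67) = 11.
Total collected = 20 + 9 + 14 + 11 = 54.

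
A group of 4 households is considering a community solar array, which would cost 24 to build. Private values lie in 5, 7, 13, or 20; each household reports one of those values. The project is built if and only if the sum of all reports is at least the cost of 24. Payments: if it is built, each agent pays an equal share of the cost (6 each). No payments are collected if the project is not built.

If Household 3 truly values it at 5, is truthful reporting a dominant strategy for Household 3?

Yes

Check each profile of the others' reports and compare truth against every alternative report.
Others report (5, 5, 7): truth gives 0, best alternative gives -1.
Others report (5, 7, 5): truth gives 0, best alternative gives -1.
Others report (7, 5, 5): truth gives 0, best alternative gives -1.
Others report (5, 5, 13): truth gives -1, best alternative gives -1.
Others report (5, 5, 20): truth gives -1, best alternative gives -1.
Others report (5, 7, 7): truth gives -1, best alternative gives -1.
(Remaining 58 profiles checked similarly; truth is weakly best in each.)
In every case the truthful report is at least as good as any alternative, so it is a dominant strategy.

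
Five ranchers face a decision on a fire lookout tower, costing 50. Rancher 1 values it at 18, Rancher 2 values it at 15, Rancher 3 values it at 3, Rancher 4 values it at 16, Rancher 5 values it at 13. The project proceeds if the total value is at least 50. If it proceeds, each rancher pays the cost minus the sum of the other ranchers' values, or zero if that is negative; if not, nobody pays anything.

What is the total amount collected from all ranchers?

4

Total value 65 ≥ cost 50, so it is built.
Rancher 1: others sum to 47; max(0, 50 - 47) = 3.
Rancher 2: others sum to 50; max(0, 50 - 50) = 0.
Rancher 3: others sum to 62; max(0, 50 - 62) = 0.
Rancher 4: others sum to 49; max(0, 50 - 49) = 1.
Rancher 5: others sum to 52; max(0, 50 - 52) = 0.
Total collected = 3 + 0 + 0 + 1 + 0 = 4.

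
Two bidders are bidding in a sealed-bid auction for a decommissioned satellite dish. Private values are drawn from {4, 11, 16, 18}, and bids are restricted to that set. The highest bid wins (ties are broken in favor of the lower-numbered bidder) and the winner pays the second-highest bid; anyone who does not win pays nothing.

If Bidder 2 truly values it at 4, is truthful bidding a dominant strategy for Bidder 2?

Yes

Check each profile of the others' bids and compare truth against every alternative bid.
Others bid (4): truth gives 0, best alternative gives 0.
Others bid (11): truth gives 0, best alternative gives 0.
Others bid (16): truth gives 0, best alternative gives 0.
Others bid (18): truth gives 0, best alternative gives 0.
In every case the truthful bid is at least as good as any alternative, so it is a dominant strategy.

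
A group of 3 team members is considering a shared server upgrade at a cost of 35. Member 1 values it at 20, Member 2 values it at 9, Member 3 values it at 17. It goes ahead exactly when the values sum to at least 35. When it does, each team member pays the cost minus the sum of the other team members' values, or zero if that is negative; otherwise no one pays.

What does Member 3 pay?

6

Total value 46 ≥ cost 35, so the project is built.
The other team members' values sum to 29.
Cost minus that sum is 35 - 29 = 6.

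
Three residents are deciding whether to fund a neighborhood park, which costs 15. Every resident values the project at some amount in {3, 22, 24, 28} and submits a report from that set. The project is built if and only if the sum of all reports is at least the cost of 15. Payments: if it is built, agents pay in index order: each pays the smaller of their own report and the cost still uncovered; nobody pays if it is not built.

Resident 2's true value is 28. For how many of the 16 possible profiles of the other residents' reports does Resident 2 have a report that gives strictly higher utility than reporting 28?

Others report (3, 22): truth gives 16; report 3 gives 25 > 16. Violating.
Others report (3, 24): truth gives 16; report 3 gives 25 > 16. Violating.
Others report (3, 28): truth gives 16; report 3 gives 25 > 16. Violating.
Others report (3, 3): truth gives 16; no alternative beats it.
Others report (22, 3): truth gives 28; no alternative beats it.
(Checking all 16 profiles: 3 have a profitable deviation, 13 do not.)

3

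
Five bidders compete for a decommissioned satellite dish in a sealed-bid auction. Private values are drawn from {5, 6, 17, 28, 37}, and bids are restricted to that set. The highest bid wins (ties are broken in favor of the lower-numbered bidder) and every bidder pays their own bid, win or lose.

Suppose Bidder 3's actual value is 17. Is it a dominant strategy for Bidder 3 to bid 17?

Consider the case where Bidder 1 bids 5, Bidder 2 bids 5, Bidder 4 bids 5 and Bidder 5 bids 5.
Truthful bid 17: wins, pays 17, utility 17 - 17 = 0.
Bid 6 instead: wins, pays 6, utility 17 - 6 = 11.
Since 11 > 0, bidding 6 is strictly better here, so truthful bidding is not dominant.

No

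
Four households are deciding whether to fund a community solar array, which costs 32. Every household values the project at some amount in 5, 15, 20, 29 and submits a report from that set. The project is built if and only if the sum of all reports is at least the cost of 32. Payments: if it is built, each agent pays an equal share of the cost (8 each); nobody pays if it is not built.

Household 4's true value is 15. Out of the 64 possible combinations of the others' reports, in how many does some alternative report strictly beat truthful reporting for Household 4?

1

Others report (5, 5, 5): truth gives 0; report 20 gives 7 > 0. Violating.
Others report (5, 5, 15): truth gives 7; no alternative beats it.
Others report (5, 5, 20): truth gives 7; no alternative beats it.
(Checking all 64 profiles: 1 has a profitable deviation, 63 do not.)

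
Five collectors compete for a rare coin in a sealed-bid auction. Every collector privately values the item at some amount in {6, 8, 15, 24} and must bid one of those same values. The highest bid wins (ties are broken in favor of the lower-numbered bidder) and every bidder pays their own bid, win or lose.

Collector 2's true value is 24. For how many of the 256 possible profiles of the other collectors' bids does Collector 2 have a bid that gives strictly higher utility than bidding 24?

118

Others bid (6, 6, 6, 6): truth gives 0; bid 8 gives 16 > 0. Violating.
Others bid (6, 6, 6, 8): truth gives 0; bid 8 gives 16 > 0. Violating.
Others bid (6, 6, 6, 15): truth gives 0; bid 15 gives 9 > 0. Violating.
Others bid (6, 6, 8, 6): truth gives 0; bid 8 gives 16 > 0. Violating.
Others bid (6, 6, 6, 24): truth gives 0; no alternative beats it.
Others bid (6, 6, 8, 24): truth gives 0; no alternative beats it.
(Checking all 256 profiles: 118 have a profitable deviation, 138 do not.)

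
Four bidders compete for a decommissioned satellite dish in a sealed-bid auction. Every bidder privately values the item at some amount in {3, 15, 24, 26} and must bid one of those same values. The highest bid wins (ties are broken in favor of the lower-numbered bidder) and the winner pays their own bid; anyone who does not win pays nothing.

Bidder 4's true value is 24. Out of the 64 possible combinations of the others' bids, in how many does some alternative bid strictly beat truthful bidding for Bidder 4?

Others bid (3, 3, 3): truth gives 0; bid 15 gives 9 > 0. Violating.
Others bid (3, 3, 15): truth gives 0; no alternative beats it.
Others bid (3, 3, 24): truth gives 0; no alternative beats it.
(Checking all 64 profiles: 1 has a profitable deviation, 63 do not.)

1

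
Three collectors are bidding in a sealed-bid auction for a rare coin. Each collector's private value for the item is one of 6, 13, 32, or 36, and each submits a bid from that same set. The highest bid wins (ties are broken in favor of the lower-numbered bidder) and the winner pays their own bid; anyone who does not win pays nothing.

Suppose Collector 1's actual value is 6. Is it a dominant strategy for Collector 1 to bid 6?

Check each profile of the others' bids and compare truth against every alternative bid.
Others bid (6, 6): truth gives 0, best alternative gives -7.
Others bid (6, 13): truth gives 0, best alternative gives -7.
Others bid (13, 6): truth gives 0, best alternative gives -7.
Others bid (13, 13): truth gives 0, best alternative gives -7.
Others bid (6, 32): truth gives 0, best alternative gives 0.
Others bid (6, 36): truth gives 0, best alternative gives 0.
(Remaining 10 profiles checked similarly; truth is weakly best in each.)
In every case the truthful bid is at least as good as any alternative, so it is a dominant strategy.

Yes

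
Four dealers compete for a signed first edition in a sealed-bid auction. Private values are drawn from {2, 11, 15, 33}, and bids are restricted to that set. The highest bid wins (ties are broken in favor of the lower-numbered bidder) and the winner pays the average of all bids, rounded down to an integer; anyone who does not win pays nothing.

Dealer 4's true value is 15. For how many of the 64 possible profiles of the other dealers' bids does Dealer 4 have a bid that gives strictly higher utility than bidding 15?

4

Others bid (2, 2, 2): truth gives 10; bid 11 gives 11 > 10. Violating.
Others bid (2, 2, 15): truth gives 0; bid 33 gives 2 > 0. Violating.
Others bid (2, 15, 2): truth gives 0; bid 33 gives 2 > 0. Violating.
Others bid (15, 2, 2): truth gives 0; bid 33 gives 2 > 0. Violating.
Others bid (2, 2, 11): truth gives 8; no alternative beats it.
Others bid (2, 2, 33): truth gives 0; no alternative beats it.
(Checking all 64 profiles: 4 have a profitable deviation, 60 do not.)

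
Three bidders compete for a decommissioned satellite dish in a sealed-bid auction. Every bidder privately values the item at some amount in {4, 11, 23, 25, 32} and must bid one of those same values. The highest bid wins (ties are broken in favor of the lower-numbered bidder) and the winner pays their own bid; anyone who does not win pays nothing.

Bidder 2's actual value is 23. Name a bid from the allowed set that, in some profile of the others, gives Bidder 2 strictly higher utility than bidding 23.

Suppose Bidder 1 bids 4 and Bidder 3 bids 4.
Bid 23: wins, pays 23, utility 23 - 23 = 0.
Bid 11: wins, pays 11, utility 23 - 11 = 12.
So bidding 11 beats truth here (12 > 0).

11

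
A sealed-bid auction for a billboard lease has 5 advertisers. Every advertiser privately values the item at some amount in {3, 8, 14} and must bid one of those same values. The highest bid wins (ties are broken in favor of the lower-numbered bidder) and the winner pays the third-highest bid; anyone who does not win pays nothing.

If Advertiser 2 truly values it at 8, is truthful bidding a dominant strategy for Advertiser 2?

Consider the case where Advertiser 1 bids 3, Advertiser 3 bids 3, Advertiser 4 bids 3 and Advertiser 5 bids 14.
Truthful bid 8: loses, pays 0, utility 0.
Bid 14 instead: wins, pays 3, utility 8 - 3 = 5.
Since 5 > 0, bidding 14 is strictly better here, so truthful bidding is not dominant.

No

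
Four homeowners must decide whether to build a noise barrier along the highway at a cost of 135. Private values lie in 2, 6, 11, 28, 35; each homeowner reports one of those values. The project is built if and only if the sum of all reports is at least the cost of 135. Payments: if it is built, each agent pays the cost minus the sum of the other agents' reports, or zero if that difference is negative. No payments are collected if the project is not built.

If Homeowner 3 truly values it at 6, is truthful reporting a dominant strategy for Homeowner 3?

Yes

Check each profile of the others' reports and compare truth against every alternative report.
Others report (2, 2, 2): truth gives 0, best alternative gives 0.
Others report (2, 2, 6): truth gives 0, best alternative gives 0.
Others report (2, 2, 11): truth gives 0, best alternative gives 0.
Others report (2, 2, 28): truth gives 0, best alternative gives 0.
Others report (2, 2, 35): truth gives 0, best alternative gives 0.
Others report (2, 6, 2): truth gives 0, best alternative gives 0.
(Remaining 119 profiles checked similarly; truth is weakly best in each.)
In every case the truthful report is at least as good as any alternative, so it is a dominant strategy.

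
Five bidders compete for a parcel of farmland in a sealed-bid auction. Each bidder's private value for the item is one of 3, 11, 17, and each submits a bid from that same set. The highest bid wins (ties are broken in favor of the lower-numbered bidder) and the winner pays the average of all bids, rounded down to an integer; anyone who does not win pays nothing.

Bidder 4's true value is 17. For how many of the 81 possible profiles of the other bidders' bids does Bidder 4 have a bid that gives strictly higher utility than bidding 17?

Others bid (3, 3, 3, 3): truth gives 12; bid 11 gives 13 > 12. Violating.
Others bid (3, 3, 3, 11): truth gives 10; bid 11 gives 11 > 10. Violating.
Others bid (3, 3, 3, 17): truth gives 9; no alternative beats it.
Others bid (3, 3, 11, 3): truth gives 10; no alternative beats it.
(Checking all 81 profiles: 2 have a profitable deviation, 79 do not.)

2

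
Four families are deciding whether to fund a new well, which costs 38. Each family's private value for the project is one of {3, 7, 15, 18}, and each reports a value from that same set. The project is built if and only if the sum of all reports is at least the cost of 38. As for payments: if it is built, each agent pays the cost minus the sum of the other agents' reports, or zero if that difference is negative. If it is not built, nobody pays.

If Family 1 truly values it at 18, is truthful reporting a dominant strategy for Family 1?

Yes

Check each profile of the others' reports and compare truth against every alternative report.
Others report (3, 3, 15): truth gives 1, best alternative gives 0.
Others report (3, 15, 3): truth gives 1, best alternative gives 0.
Others report (7, 7, 7): truth gives 1, best alternative gives 0.
Others report (15, 3, 3): truth gives 1, best alternative gives 0.
Others report (3, 18, 18): truth gives 18, best alternative gives 18.
Others report (7, 15, 18): truth gives 18, best alternative gives 18.
(Remaining 58 profiles checked similarly; truth is weakly best in each.)
In every case the truthful report is at least as good as any alternative, so it is a dominant strategy.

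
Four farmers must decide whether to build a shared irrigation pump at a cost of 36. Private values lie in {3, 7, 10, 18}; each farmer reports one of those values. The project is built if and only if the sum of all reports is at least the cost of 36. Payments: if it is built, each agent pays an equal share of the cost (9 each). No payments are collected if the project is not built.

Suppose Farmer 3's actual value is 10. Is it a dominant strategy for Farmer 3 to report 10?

No

Consider the case where Farmer 1 reports 3, Farmer 2 reports 3 and Farmer 4 reports 18.
Truthful report 10: project not built, utility 0.
Report 18 instead: project built, pays 9, utility 10 - 9 = 1.
Since 1 > 0, reporting 18 is strictly better here, so truthful reporting is not dominant.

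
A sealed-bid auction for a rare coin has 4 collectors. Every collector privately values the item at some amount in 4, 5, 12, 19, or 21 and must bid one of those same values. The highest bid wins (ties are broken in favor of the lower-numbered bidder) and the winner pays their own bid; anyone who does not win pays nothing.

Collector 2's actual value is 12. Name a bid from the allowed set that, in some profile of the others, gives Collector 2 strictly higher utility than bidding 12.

Suppose Collector 1 bids 4, Collector 3 bids 4 and Collector 4 bids 4.
Bid 12: wins, pays 12, utility 12 - 12 = 0.
Bid 5: wins, pays 5, utility 12 - 5 = 7.
So bidding 5 beats truth here (7 > 0).

5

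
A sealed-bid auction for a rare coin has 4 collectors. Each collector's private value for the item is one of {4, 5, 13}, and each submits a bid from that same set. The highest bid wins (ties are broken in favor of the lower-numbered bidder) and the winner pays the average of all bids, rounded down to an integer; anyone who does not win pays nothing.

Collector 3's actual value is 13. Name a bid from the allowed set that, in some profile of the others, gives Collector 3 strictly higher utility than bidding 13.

Suppose Collector 1 bids 4, Collector 2 bids 4 and Collector 4 bids 4.
Bid 13: wins, pays 6, utility 13 - 6 = 7.
Bid 5: wins, pays 4, utility 13 - 4 = 9.
So bidding 5 beats truth here (9 > 7).

5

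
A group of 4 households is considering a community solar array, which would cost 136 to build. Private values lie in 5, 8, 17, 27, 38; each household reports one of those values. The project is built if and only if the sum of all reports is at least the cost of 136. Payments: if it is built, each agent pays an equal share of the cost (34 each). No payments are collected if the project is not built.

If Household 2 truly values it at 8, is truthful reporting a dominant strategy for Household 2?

Yes

Check each profile of the others' reports and compare truth against every alternative report.
Others report (5, 5, 5): truth gives 0, best alternative gives 0.
Others report (5, 5, 8): truth gives 0, best alternative gives 0.
Others report (5, 5, 17): truth gives 0, best alternative gives 0.
Others report (5, 5, 27): truth gives 0, best alternative gives 0.
Others report (5, 5, 38): truth gives 0, best alternative gives 0.
Others report (5, 8, 5): truth gives 0, best alternative gives 0.
(Remaining 119 profiles checked similarly; truth is weakly best in each.)
In every case the truthful report is at least as good as any alternative, so it is a dominant strategy.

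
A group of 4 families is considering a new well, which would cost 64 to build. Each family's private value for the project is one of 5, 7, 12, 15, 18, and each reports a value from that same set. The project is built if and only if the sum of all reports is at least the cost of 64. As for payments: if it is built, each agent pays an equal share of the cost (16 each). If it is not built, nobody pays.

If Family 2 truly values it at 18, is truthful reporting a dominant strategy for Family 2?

Check each profile of the others' reports and compare truth against every alternative report.
Others report (12, 18, 18): truth gives 2, best alternative gives 0.
Others report (15, 15, 18): truth gives 2, best alternative gives 0.
Others report (15, 18, 15): truth gives 2, best alternative gives 0.
Others report (18, 12, 18): truth gives 2, best alternative gives 0.
Others report (18, 15, 15): truth gives 2, best alternative gives 0.
Others report (18, 18, 12): truth gives 2, best alternative gives 0.
(Remaining 119 profiles checked similarly; truth is weakly best in each.)
In every case the truthful report is at least as good as any alternative, so it is a dominant strategy.

Yes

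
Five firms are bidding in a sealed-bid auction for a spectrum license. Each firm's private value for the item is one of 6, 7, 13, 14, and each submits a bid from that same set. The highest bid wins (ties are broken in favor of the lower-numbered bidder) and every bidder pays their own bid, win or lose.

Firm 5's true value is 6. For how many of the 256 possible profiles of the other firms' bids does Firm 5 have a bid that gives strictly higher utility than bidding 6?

1

Others bid (6, 6, 6, 6): truth gives -6; bid 7 gives -1 > -6. Violating.
Others bid (6, 6, 6, 7): truth gives -6; no alternative beats it.
Others bid (6, 6, 6, 13): truth gives -6; no alternative beats it.
(Checking all 256 profiles: 1 has a profitable deviation, 255 do not.)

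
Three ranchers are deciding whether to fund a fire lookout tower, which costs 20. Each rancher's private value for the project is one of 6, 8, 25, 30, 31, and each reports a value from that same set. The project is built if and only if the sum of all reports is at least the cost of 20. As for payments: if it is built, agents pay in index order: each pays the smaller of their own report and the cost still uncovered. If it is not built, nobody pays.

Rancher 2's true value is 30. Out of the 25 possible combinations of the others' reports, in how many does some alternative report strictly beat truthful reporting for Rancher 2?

Others report (6, 6): truth gives 16; report 8 gives 22 > 16. Violating.
Others report (6, 8): truth gives 16; report 6 gives 24 > 16. Violating.
Others report (6, 25): truth gives 16; report 6 gives 24 > 16. Violating.
Others report (6, 30): truth gives 16; report 6 gives 24 > 16. Violating.
Others report (25, 6): truth gives 30; no alternative beats it.
Others report (25, 8): truth gives 30; no alternative beats it.
(Checking all 25 profiles: 10 have a profitable deviation, 15 do not.)

10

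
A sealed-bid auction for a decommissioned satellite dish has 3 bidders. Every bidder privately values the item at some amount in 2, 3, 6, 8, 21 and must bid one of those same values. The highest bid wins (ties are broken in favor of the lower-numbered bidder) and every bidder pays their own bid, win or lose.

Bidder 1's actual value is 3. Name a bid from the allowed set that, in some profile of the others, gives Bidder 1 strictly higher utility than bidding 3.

2

Suppose Bidder 2 bids 2 and Bidder 3 bids 2.
Bid 3: wins, pays 3, utility 3 - 3 = 0.
Bid 2: wins, pays 2, utility 3 - 2 = 1.
So bidding 2 beats truth here (1 > 0).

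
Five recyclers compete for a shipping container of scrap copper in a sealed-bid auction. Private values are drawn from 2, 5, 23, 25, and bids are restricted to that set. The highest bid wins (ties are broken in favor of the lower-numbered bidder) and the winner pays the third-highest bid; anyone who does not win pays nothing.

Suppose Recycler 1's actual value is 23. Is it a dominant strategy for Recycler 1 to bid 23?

No

Consider the case where Recycler 2 bids 2, Recycler 3 bids 2, Recycler 4 bids 2 and Recycler 5 bids 25.
Truthful bid 23: loses, pays 0, utility 0.
Bid 25 instead: wins, pays 2, utility 23 - 2 = 21.
Since 21 > 0, bidding 25 is strictly better here, so truthful bidding is not dominant.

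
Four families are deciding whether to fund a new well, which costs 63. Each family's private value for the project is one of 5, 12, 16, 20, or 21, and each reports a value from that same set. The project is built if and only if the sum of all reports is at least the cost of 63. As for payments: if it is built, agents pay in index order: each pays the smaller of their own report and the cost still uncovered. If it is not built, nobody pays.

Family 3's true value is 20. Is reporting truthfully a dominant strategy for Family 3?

No

Consider the case where Family 1 reports 5, Family 2 reports 21 and Family 4 reports 21.
Truthful report 20: project built, pays 20, utility 20 - 20 = 0.
Report 16 instead: project built, pays 16, utility 20 - 16 = 4.
Since 4 > 0, reporting 16 is strictly better here, so truthful reporting is not dominant.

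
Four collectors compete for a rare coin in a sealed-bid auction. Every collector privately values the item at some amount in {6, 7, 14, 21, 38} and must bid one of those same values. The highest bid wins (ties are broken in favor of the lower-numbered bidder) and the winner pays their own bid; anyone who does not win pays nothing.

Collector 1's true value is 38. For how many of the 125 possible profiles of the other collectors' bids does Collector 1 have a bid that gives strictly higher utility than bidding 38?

Others bid (6, 6, 6): truth gives 0; bid 6 gives 32 > 0. Violating.
Others bid (6, 6, 7): truth gives 0; bid 7 gives 31 > 0. Violating.
Others bid (6, 6, 14): truth gives 0; bid 14 gives 24 > 0. Violating.
Others bid (6, 6, 21): truth gives 0; bid 21 gives 17 > 0. Violating.
Others bid (6, 6, 38): truth gives 0; no alternative beats it.
Others bid (6, 7, 38): truth gives 0; no alternative beats it.
(Checking all 125 profiles: 64 have a profitable deviation, 61 do not.)

64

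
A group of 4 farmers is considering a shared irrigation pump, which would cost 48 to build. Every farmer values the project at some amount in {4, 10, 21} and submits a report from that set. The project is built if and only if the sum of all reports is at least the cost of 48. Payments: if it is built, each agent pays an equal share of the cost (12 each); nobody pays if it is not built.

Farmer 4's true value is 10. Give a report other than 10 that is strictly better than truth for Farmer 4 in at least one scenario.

Suppose Farmer 1 reports 10, Farmer 2 reports 10 and Farmer 3 reports 21.
Report 10: project built, pays 12, utility 10 - 12 = -2.
Report 4: project not built, utility 0.
So reporting 4 beats truth here (0 > -2).

4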